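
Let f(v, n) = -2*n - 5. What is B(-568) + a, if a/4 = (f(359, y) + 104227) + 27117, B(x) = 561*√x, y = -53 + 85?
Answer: 525100 + 1122*I*√142 ≈ 5.251e+5 + 13370.0*I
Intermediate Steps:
y = 32
f(v, n) = -5 - 2*n
a = 525100 (a = 4*(((-5 - 2*32) + 104227) + 27117) = 4*(((-5 - 64) + 104227) + 27117) = 4*((-69 + 104227) + 27117) = 4*(104158 + 27117) = 4*131275 = 525100)
B(-568) + a = 561*√(-568) + 525100 = 561*(2*I*√142) + 525100 = 1122*I*√142 + 525100 = 525100 + 1122*I*√142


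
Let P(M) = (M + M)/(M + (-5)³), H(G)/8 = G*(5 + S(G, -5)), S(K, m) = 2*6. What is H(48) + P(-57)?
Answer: 594105/91 ≈ 6528.6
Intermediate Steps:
S(K, m) = 12
H(G) = 136*G (H(G) = 8*(G*(5 + 12)) = 8*(G*17) = 8*(17*G) = 136*G)
P(M) = 2*M/(-125 + M) (P(M) = (2*M)/(M - 125) = (2*M)/(-125 + M) = 2*M/(-125 + M))
H(48) + P(-57) = 136*48 + 2*(-57)/(-125 - 57) = 6528 + 2*(-57)/(-182) = 6528 + 2*(-57)*(-1/182) = 6528 + 57/91 = 594105/91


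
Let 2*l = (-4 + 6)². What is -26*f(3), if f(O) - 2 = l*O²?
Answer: -520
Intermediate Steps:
l = 2 (l = (-4 + 6)²/2 = (½)*2² = (½)*4 = 2)
f(O) = 2 + 2*O²
-26*f(3) = -26*(2 + 2*3²) = -26*(2 + 2*9) = -26*(2 + 18) = -26*20 = -520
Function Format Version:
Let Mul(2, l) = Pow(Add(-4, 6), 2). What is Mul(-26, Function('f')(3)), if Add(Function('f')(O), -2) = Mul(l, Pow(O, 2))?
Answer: -520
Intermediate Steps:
l = 2 (l = Mul(Rational(1, 2), Pow(Add(-4, 6), 2)) = Mul(Rational(1, 2), Pow(2, 2)) = Mul(Rational(1, 2), 4) = 2)
Function('f')(O) = Add(2, Mul(2, Pow(O, 2)))
Mul(-26, Function('f')(3)) = Mul(-26, Add(2, Mul(2, Pow(3, 2)))) = Mul(-26, Add(2, Mul(2, 9))) = Mul(-26, Add(2, 18)) = Mul(-26, 20) = -520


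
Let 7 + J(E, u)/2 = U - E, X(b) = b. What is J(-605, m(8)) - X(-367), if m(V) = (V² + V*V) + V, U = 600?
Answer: 2763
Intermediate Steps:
m(V) = V + 2*V² (m(V) = (V² + V²) + V = 2*V² + V = V + 2*V²)
J(E, u) = 1186 - 2*E (J(E, u) = -14 + 2*(600 - E) = -14 + (1200 - 2*E) = 1186 - 2*E)
J(-605, m(8)) - X(-367) = (1186 - 2*(-605)) - 1*(-367) = (1186 + 1210) + 367 = 2396 + 367 = 2763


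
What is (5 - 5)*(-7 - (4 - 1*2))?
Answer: 0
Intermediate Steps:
(5 - 5)*(-7 - (4 - 1*2)) = 0*(-7 - (4 - 2)) = 0*(-7 - 1*2) = 0*(-7 - 2) = 0*(-9) = 0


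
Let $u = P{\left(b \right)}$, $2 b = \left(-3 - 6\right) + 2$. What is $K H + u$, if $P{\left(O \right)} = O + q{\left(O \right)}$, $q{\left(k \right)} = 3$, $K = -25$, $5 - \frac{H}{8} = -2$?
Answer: $- \frac{2801}{2} \approx -1400.5$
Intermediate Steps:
$H = 56$ ($H = 40 - -16 = 40 + 16 = 56$)
$b = - \frac{7}{2}$ ($b = \frac{\left(-3 - 6\right) + 2}{2} = \frac{-9 + 2}{2} = \frac{1}{2} \left(-7\right) = - \frac{7}{2} \approx -3.5$)
$P{\left(O \right)} = 3 + O$ ($P{\left(O \right)} = O + 3 = 3 + O$)
$u = - \frac{1}{2}$ ($u = 3 - \frac{7}{2} = - \frac{1}{2} \approx -0.5$)
$K H + u = \left(-25\right) 56 - \frac{1}{2} = -1400 - \frac{1}{2} = - \frac{2801}{2}$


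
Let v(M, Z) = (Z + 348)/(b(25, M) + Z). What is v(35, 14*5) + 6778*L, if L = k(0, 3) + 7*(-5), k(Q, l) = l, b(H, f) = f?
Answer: -22773662/105 ≈ -2.1689e+5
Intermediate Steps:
v(M, Z) = (348 + Z)/(M + Z) (v(M, Z) = (Z + 348)/(M + Z) = (348 + Z)/(M + Z))
L = -32 (L = 3 + 7*(-5) = 3 - 35 = -32)
v(35, 14*5) + 6778*L = (348 + 14*5)/(35 + 14*5) + 6778*(-32) = (348 + 70)/(35 + 70) - 216896 = 418/105 - 216896 = -22773662/105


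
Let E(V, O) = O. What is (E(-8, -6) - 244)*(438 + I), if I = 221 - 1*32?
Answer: -156750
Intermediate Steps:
I = 189 (I = 221 - 32 = 189)
(E(-8, -6) - 244)*(438 + I) = (-6 - 244)*(438 + 189) = -250*627 = -156750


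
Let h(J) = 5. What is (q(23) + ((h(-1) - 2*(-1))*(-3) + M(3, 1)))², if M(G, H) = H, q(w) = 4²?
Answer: 16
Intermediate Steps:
q(w) = 16
(q(23) + ((h(-1) - 2*(-1))*(-3) + M(3, 1)))² = (16 + ((5 - 2*(-1))*(-3) + 1))² = (16 + ((5 + 2)*(-3) + 1))² = (16 + (7*(-3) + 1))² = (16 + (-21 + 1))² = (16 - 20)² = (-4)² = 16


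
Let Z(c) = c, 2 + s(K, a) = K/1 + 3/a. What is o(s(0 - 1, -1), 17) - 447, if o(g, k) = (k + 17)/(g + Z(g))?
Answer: -2699/6 ≈ -449.83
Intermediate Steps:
s(K, a) = -2 + K + 3/a (s(K, a) = -2 + (K/1 + 3/a) = -2 + (K*1 + 3/a) = -2 + (K + 3/a) = -2 + K + 3/a)
o(g, k) = (17 + k)/(2*g) (o(g, k) = (k + 17)/(g + g) = (17 + k)/((2*g)) = (17 + k)*(1/(2*g)) = (17 + k)/(2*g))
o(s(0 - 1, -1), 17) - 447 = (17 + 17)/(2*(-2 + (0 - 1) + 3/(-1))) - 447 = (½)*34/(-2 - 1 + 3*(-1)) - 447 = (½)*34/(-2 - 1 - 3) - 447 = (½)*34/(-6) - 447 = (½)*(-⅙)*34 - 447 = -17/6 - 447 = -2699/6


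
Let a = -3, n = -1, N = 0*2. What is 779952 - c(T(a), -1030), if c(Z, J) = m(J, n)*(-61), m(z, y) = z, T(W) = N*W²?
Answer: 717122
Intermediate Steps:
N = 0
T(W) = 0 (T(W) = 0*W² = 0)
c(Z, J) = -61*J (c(Z, J) = J*(-61) = -61*J)
779952 - c(T(a), -1030) = 779952 - (-61)*(-1030) = 779952 - 1*62830 = 779952 - 62830 = 717122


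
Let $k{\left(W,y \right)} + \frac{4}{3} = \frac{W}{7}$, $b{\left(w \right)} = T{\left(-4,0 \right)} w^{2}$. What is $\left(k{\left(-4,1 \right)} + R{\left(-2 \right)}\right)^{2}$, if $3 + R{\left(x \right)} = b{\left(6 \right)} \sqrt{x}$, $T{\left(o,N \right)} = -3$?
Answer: $- \frac{10277039}{441} + \frac{7416 i \sqrt{2}}{7} \approx -23304.0 + 1498.3 i$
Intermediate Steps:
$b{\left(w \right)} = - 3 w^{2}$
$k{\left(W,y \right)} = - \frac{4}{3} + \frac{W}{7}$
$R{\left(x \right)} = -3 - 108 \sqrt{x}$ ($R{\left(x \right)} = -3 + - 3 \cdot 6^{2} \sqrt{x} = -3 + \left(-3\right) 36 \sqrt{x} = -3 - 108 \sqrt{x}$)
$\left(k{\left(-4,1 \right)} + R{\left(-2 \right)}\right)^{2} = \left(\left(- \frac{4}{3} + \frac{1}{7} \left(-4\right)\right) - \left(3 + 108 \sqrt{-2}\right)\right)^{2} = \left(\left(- \frac{4}{3} - \frac{4}{7}\right) - \left(3 + 108 i \sqrt{2}\right)\right)^{2} = \left(- \frac{40}{21} - \left(3 + 108 i \sqrt{2}\right)\right)^{2} = \left(- \frac{103}{21} - 108 i \sqrt{2}\right)^{2}$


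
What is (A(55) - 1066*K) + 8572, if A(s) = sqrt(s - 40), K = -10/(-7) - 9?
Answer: 116502/7 + sqrt(15) ≈ 16647.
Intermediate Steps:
K = -53/7 (K = -10*(-1/7) - 9 = 10/7 - 9 = -53/7 ≈ -7.5714)
A(s) = sqrt(-40 + s)
(A(55) - 1066*K) + 8572 = (sqrt(-40 + 55) - 1066*(-53/7)) + 8572 = (sqrt(15) + 56498/7) + 8572 = (56498/7 + sqrt(15)) + 8572 = 116502/7 + sqrt(15)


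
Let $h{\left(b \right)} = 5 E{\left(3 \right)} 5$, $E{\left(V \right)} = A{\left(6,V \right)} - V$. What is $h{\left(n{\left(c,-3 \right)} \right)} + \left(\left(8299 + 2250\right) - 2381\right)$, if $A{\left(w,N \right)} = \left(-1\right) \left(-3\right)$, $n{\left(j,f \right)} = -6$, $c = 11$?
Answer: $8168$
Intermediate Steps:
$A{\left(w,N \right)} = 3$
$E{\left(V \right)} = 3 - V$
$h{\left(b \right)} = 0$ ($h{\left(b \right)} = 5 \left(3 - 3\right) 5 = 5 \cdot 0 \cdot 5 = 0 \cdot 5 = 0$)
$h{\left(n{\left(c,-3 \right)} \right)} + \left(\left(8299 + 2250\right) - 2381\right) = 0 + \left(\left(8299 + 2250\right) - 2381\right) = 0 + \left(10549 - 2381\right) = 0 + 8168 = 8168$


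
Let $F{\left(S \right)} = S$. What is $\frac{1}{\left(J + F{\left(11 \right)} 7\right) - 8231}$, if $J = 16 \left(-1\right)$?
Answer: $- \frac{1}{8170} \approx -0.0001224$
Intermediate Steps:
$J = -16$
$\frac{1}{\left(J + F{\left(11 \right)} 7\right) - 8231} = \frac{1}{\left(-16 + 11 \cdot 7\right) - 8231} = \frac{1}{\left(-16 + 77\right) - 8231} = \frac{1}{61 - 8231} = \frac{1}{-8170} = - \frac{1}{8170}$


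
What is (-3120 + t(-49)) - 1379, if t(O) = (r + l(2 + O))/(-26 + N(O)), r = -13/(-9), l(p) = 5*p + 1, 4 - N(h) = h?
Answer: -1095350/243 ≈ -4507.6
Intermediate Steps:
N(h) = 4 - h
l(p) = 1 + 5*p
r = 13/9 (r = -13*(-⅑) = 13/9 ≈ 1.4444)
t(O) = (112/9 + 5*O)/(-22 - O) (t(O) = (13/9 + (1 + 5*(2 + O)))/(-26 + (4 - O)) = (13/9 + (1 + (10 + 5*O)))/(-22 - O) = (13/9 + (11 + 5*O))/(-22 - O) = (112/9 + 5*O)/(-22 - O))
(-3120 + t(-49)) - 1379 = (-3120 + (-112 - 45*(-49))/(9*(22 - 49))) - 1379 = (-3120 + (⅑)*(-112 + 2205)/(-27)) - 1379 = (-3120 + (⅑)*(-1/27)*2093) - 1379 = (-3120 - 2093/243) - 1379 = -760253/243 - 1379 = -1095350/243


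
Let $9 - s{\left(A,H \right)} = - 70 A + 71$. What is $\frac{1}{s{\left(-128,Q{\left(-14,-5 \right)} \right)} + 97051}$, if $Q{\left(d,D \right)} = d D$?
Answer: $\frac{1}{88029} \approx 1.136 \cdot 10^{-5}$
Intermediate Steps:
$Q{\left(d,D \right)} = D d$
$s{\left(A,H \right)} = -62 + 70 A$ ($s{\left(A,H \right)} = 9 - \left(- 70 A + 71\right) = 9 - \left(71 - 70 A\right) = 9 + \left(-71 + 70 A\right) = -62 + 70 A$)
$\frac{1}{s{\left(-128,Q{\left(-14,-5 \right)} \right)} + 97051} = \frac{1}{\left(-62 + 70 \left(-128\right)\right) + 97051} = \frac{1}{\left(-62 - 8960\right) + 97051} = \frac{1}{-9022 + 97051} = \frac{1}{88029}$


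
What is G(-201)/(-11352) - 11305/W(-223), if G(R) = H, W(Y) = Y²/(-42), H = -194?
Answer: 2699845273/282261804 ≈ 9.5650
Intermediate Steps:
W(Y) = -Y²/42 (W(Y) = Y²*(-1/42) = -Y²/42)
G(R) = -194
G(-201)/(-11352) - 11305/W(-223) = -194/(-11352) - 11305/((-1/42*(-223)²)) = -194*(-1/11352) - 11305/((-1/42*49729)) = 97/5676 - 11305/(-49729/42) = 97/5676 - 11305*(-42/49729) = 97/5676 + 474810/49729 = 2699845273/282261804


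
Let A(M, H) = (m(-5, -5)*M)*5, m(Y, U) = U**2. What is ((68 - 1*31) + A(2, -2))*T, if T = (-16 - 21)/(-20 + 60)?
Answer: -10619/40 ≈ -265.48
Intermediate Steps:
T = -37/40 ≈ -0.92500
A(M, H) = 125*M (A(M, H) = ((-5)**2*M)*5 = (25*M)*5 = 125*M)
((68 - 1*31) + A(2, -2))*T = ((68 - 1*31) + 125*2)*(-37/40) = ((68 - 31) + 250)*(-37/40) = (37 + 250)*(-37/40) = 287*(-37/40) = -10619/40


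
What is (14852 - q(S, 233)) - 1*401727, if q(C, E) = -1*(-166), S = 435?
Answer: -387041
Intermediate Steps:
q(C, E) = 166
(14852 - q(S, 233)) - 1*401727 = (14852 - 1*166) - 1*401727 = (14852 - 166) - 401727 = 14686 - 401727 = -387041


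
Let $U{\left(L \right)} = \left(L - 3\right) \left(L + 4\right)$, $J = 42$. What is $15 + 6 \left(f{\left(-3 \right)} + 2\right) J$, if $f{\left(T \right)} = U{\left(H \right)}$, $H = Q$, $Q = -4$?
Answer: $519$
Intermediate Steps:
$H = -4$
$U{\left(L \right)} = \left(-3 + L\right) \left(4 + L\right)$
$f{\left(T \right)} = 0$ ($f{\left(T \right)} = -12 - 4 + \left(-4\right)^{2} = -12 - 4 + 16 = 0$)
$15 + 6 \left(f{\left(-3 \right)} + 2\right) J = 15 + 6 \left(0 + 2\right) 42 = 15 + 6 \cdot 2 \cdot 42 = 15 + 12 \cdot 42 = 15 + 504 = 519$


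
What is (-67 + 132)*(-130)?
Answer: -8450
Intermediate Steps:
(-67 + 132)*(-130) = 65*(-130) = -8450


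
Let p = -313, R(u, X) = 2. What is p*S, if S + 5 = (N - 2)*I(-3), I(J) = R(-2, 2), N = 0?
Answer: 2817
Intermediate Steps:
I(J) = 2
S = -9 (S = -5 + (0 - 2)*2 = -5 - 2*2 = -5 - 4 = -9)
p*S = -313*(-9) = 2817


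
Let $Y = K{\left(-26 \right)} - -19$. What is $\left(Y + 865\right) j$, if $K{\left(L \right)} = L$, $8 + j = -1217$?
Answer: $-1051050$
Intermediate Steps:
$j = -1225$ ($j = -8 - 1217 = -1225$)
$Y = -7$ ($Y = -26 - -19 = -26 + 19 = -7$)
$\left(Y + 865\right) j = \left(-7 + 865\right) \left(-1225\right) = 858 \left(-1225\right) = -1051050$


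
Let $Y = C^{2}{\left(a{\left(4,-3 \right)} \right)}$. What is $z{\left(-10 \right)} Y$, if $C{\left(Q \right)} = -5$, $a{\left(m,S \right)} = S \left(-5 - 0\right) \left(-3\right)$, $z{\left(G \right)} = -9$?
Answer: $-225$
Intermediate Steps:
$a{\left(m,S \right)} = 15 S$ ($a{\left(m,S \right)} = S \left(-5 + 0\right) \left(-3\right) = S \left(-5\right) \left(-3\right) = - 5 S \left(-3\right) = 15 S$)
$Y = 25$ ($Y = \left(-5\right)^{2} = 25$)
$z{\left(-10 \right)} Y = \left(-9\right) 25 = -225$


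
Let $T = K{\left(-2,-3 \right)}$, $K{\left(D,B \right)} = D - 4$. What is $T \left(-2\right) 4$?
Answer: $48$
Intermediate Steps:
$K{\left(D,B \right)} = -4 + D$
$T = -6$ ($T = -4 - 2 = -6$)
$T \left(-2\right) 4 = \left(-6\right) \left(-2\right) 4 = 12 \cdot 4 = 48$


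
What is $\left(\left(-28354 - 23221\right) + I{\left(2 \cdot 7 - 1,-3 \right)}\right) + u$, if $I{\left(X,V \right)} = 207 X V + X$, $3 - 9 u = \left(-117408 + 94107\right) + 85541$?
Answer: $- \frac{598952}{9} \approx -66550.0$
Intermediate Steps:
$u = - \frac{62237}{9}$ ($u = \frac{1}{3} - \frac{\left(-117408 + 94107\right) + 85541}{9} = \frac{1}{3} - \frac{-23301 + 85541}{9} = \frac{1}{3} - \frac{62240}{9} = - \frac{62237}{9} \approx -6915.2$)
$I{\left(X,V \right)} = X + 207 V X$ ($I{\left(X,V \right)} = 207 V X + X = X + 207 V X$)
$\left(\left(-28354 - 23221\right) + I{\left(2 \cdot 7 - 1,-3 \right)}\right) + u = \left(\left(-28354 - 23221\right) + \left(2 \cdot 7 - 1\right) \left(1 + 207 \left(-3\right)\right)\right) - \frac{62237}{9} = \left(-51575 + \left(14 - 1\right) \left(1 - 621\right)\right) - \frac{62237}{9} = \left(-51575 + 13 \left(-620\right)\right) - \frac{62237}{9} = \left(-51575 - 8060\right) - \frac{62237}{9} = -59635 - \frac{62237}{9} = - \frac{598952}{9}$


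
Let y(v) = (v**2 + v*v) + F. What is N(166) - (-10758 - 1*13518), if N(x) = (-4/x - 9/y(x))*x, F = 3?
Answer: 1337749786/55115 ≈ 24272.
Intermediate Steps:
y(v) = 3 + 2*v**2 (y(v) = (v**2 + v*v) + 3 = (v**2 + v**2) + 3 = 2*v**2 + 3 = 3 + 2*v**2)
N(x) = x*(-9/(3 + 2*x**2) - 4/x) (N(x) = (-4/x - 9/(3 + 2*x**2))*x = (-9/(3 + 2*x**2) - 4/x)*x = x*(-9/(3 + 2*x**2) - 4/x))
N(166) - (-10758 - 1*13518) = (-12 - 9*166 - 8*166**2)/(3 + 2*166**2) - (-10758 - 1*13518) = (-12 - 1494 - 8*27556)/(3 + 2*27556) - (-10758 - 13518) = (-12 - 1494 - 220448)/(3 + 55112) - 1*(-24276) = -221954/55115 + 24276 = 1337749786/55115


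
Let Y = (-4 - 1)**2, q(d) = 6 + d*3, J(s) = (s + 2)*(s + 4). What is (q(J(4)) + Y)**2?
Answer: 30625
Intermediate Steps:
J(s) = (2 + s)*(4 + s)
q(d) = 6 + 3*d
Y = 25 (Y = (-5)**2 = 25)
(q(J(4)) + Y)**2 = ((6 + 3*(8 + 4**2 + 6*4)) + 25)**2 = ((6 + 3*(8 + 16 + 24)) + 25)**2 = ((6 + 3*48) + 25)**2 = ((6 + 144) + 25)**2 = (150 + 25)**2 = 175**2 = 30625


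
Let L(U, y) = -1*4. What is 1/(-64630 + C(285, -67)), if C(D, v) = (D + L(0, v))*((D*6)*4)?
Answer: 1/1857410 ≈ 5.3838e-7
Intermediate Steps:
L(U, y) = -4
C(D, v) = 24*D*(-4 + D) (C(D, v) = (D - 4)*((D*6)*4) = (-4 + D)*((6*D)*4) = (-4 + D)*(24*D) = 24*D*(-4 + D))
1/(-64630 + C(285, -67)) = 1/(-64630 + 24*285*(-4 + 285)) = 1/(-64630 + 24*285*281) = 1/(-64630 + 1922040) = 1/1857410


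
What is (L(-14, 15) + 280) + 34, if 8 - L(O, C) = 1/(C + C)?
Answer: 9659/30 ≈ 321.97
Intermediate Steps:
L(O, C) = 8 - 1/(2*C) (L(O, C) = 8 - 1/(C + C) = 8 - 1/(2*C))
(L(-14, 15) + 280) + 34 = ((8 - ½/15) + 280) + 34 = ((8 - ½*1/15) + 280) + 34 = ((8 - 1/30) + 280) + 34 = (239/30 + 280) + 34 = 8639/30 + 34 = 9659/30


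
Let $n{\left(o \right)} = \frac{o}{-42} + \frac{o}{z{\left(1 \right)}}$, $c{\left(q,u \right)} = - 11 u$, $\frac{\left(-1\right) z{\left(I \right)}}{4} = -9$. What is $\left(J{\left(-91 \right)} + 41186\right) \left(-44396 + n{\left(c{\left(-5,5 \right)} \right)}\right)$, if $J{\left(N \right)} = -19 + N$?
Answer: $-1823619061$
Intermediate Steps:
$z{\left(I \right)} = 36$ ($z{\left(I \right)} = \left(-4\right) \left(-9\right) = 36$)
$n{\left(o \right)} = \frac{o}{252}$ ($n{\left(o \right)} = \frac{o}{-42} + \frac{o}{36} = o \left(- \frac{1}{42}\right) + o \frac{1}{36} = - \frac{o}{42} + \frac{o}{36} = \frac{o}{252}$)
$\left(J{\left(-91 \right)} + 41186\right) \left(-44396 + n{\left(c{\left(-5,5 \right)} \right)}\right) = \left(\left(-19 - 91\right) + 41186\right) \left(-44396 + \frac{\left(-11\right) 5}{252}\right) = \left(-110 + 41186\right) \left(-44396 + \frac{1}{252} \left(-55\right)\right) = 41076 \left(-44396 - \frac{55}{252}\right) = 41076 \left(- \frac{11187847}{252}\right) = -1823619061$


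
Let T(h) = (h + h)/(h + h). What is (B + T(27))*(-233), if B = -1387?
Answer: 322938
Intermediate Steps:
T(h) = 1 (T(h) = (2*h)/((2*h)) = (2*h)*(1/(2*h)) = 1)
(B + T(27))*(-233) = (-1387 + 1)*(-233) = -1386*(-233) = 322938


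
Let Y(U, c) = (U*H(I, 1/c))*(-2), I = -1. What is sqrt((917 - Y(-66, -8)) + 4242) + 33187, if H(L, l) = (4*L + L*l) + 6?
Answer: 33187 + sqrt(19514)/2 ≈ 33257.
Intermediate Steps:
H(L, l) = 6 + 4*L + L*l
Y(U, c) = -2*U*(2 - 1/c) (Y(U, c) = (U*(6 + 4*(-1) - 1/c))*(-2) = (U*(6 - 4 - 1/c))*(-2) = (U*(2 - 1/c))*(-2) = -2*U*(2 - 1/c))
sqrt((917 - Y(-66, -8)) + 4242) + 33187 = sqrt((917 - (-4*(-66) + 2*(-66)/(-8))) + 4242) + 33187 = sqrt((917 - (264 + 2*(-66)*(-1/8))) + 4242) + 33187 = sqrt((917 - (264 + 33/2)) + 4242) + 33187 = sqrt((917 - 1*561/2) + 4242) + 33187 = sqrt((917 - 561/2) + 4242) + 33187 = sqrt(1273/2 + 4242) + 33187 = sqrt(9757/2) + 33187 = sqrt(19514)/2 + 33187 = 33187 + sqrt(19514)/2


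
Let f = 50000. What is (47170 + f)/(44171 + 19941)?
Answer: 48585/32056 ≈ 1.5156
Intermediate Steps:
(47170 + f)/(44171 + 19941) = (47170 + 50000)/(44171 + 19941) = 97170/64112 = 97170*(1/64112) = 48585/32056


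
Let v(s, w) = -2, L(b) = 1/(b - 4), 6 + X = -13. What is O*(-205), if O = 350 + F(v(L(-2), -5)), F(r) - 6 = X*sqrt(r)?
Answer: -72980 + 3895*I*sqrt(2) ≈ -72980.0 + 5508.4*I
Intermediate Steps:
X = -19 (X = -6 - 13 = -19)
L(b) = 1/(-4 + b)
F(r) = 6 - 19*sqrt(r)
O = 356 - 19*I*sqrt(2) (O = 350 + (6 - 19*I*sqrt(2)) = 356 - 19*I*sqrt(2) ≈ 356.0 - 26.87*I)
O*(-205) = (356 - 19*I*sqrt(2))*(-205) = -72980 + 3895*I*sqrt(2)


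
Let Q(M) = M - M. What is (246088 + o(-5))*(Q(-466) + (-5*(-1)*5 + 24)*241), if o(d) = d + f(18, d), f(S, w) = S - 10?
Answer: 2906088619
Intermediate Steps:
Q(M) = 0
f(S, w) = -10 + S
o(d) = 8 + d (o(d) = d + (-10 + 18) = d + 8 = 8 + d)
(246088 + o(-5))*(Q(-466) + (-5*(-1)*5 + 24)*241) = (246088 + (8 - 5))*(0 + (-5*(-1)*5 + 24)*241) = (246088 + 3)*(0 + (5*5 + 24)*241) = 246091*(0 + (25 + 24)*241) = 246091*(0 + 49*241) = 246091*(0 + 11809) = 246091*11809 = 2906088619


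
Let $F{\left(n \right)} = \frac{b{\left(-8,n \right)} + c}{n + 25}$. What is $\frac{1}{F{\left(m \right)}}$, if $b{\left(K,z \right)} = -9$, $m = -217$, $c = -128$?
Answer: $\frac{192}{137} \approx 1.4015$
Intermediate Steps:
$F{\left(n \right)} = - \frac{137}{25 + n}$ ($F{\left(n \right)} = \frac{-9 - 128}{n + 25} = - \frac{137}{25 + n}$)
$\frac{1}{F{\left(m \right)}} = \frac{1}{\left(-137\right) \frac{1}{25 - 217}} = \frac{1}{\left(-137\right) \frac{1}{-192}} = \frac{1}{\left(-137\right) \left(- \frac{1}{192}\right)} = \frac{1}{\frac{137}{192}} = \frac{192}{137}$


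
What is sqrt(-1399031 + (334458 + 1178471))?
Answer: sqrt(113898) ≈ 337.49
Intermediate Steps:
sqrt(-1399031 + (334458 + 1178471)) = sqrt(-1399031 + 1512929) = sqrt(113898)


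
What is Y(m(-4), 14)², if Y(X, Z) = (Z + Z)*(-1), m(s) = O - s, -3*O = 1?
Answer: 784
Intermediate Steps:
O = -⅓ (O = -⅓*1 = -⅓ ≈ -0.33333)
m(s) = -⅓ - s
Y(X, Z) = -2*Z (Y(X, Z) = (2*Z)*(-1) = -2*Z)
Y(m(-4), 14)² = (-2*14)² = (-28)² = 784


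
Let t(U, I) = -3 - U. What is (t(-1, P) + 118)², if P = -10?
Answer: 13456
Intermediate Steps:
(t(-1, P) + 118)² = ((-3 - 1*(-1)) + 118)² = ((-3 + 1) + 118)² = (-2 + 118)² = 116² = 13456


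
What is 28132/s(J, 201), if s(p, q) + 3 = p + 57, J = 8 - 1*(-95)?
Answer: 28132/157 ≈ 179.18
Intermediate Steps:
J = 103 (J = 8 + 95 = 103)
s(p, q) = 54 + p (s(p, q) = -3 + (p + 57) = -3 + (57 + p) = 54 + p)
28132/s(J, 201) = 28132/(54 + 103) = 28132/157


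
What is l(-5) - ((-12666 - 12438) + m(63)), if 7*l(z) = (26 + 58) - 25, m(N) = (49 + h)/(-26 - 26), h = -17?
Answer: 2285287/91 ≈ 25113.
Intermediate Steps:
m(N) = -8/13 (m(N) = (49 - 17)/(-26 - 26) = 32/(-52) = 32*(-1/52) = -8/13)
l(z) = 59/7 (l(z) = ((26 + 58) - 25)/7 = (84 - 25)/7 = (⅐)*59 = 59/7)
l(-5) - ((-12666 - 12438) + m(63)) = 59/7 - ((-12666 - 12438) - 8/13) = 59/7 - (-25104 - 8/13) = 59/7 - 1*(-326360/13) = 59/7 + 326360/13 = 2285287/91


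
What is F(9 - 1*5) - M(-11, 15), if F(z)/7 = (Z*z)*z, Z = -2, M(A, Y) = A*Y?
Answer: -59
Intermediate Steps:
F(z) = -14*z**2 (F(z) = 7*((-2*z)*z) = 7*(-2*z**2) = -14*z**2)
F(9 - 1*5) - M(-11, 15) = -14*(9 - 1*5)**2 - (-11)*15 = -14*(9 - 5)**2 - 1*(-165) = -14*4**2 + 165 = -14*16 + 165 = -224 + 165 = -59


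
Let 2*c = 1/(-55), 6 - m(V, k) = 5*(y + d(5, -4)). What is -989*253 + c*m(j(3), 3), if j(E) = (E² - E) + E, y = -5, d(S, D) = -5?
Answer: -13761963/55 ≈ -2.5022e+5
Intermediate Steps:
j(E) = E²
m(V, k) = 56 (m(V, k) = 6 - 5*(-5 - 5) = 6 - 5*(-10) = 6 - 1*(-50) = 6 + 50 = 56)
c = -1/110 (c = (½)/(-55) = (½)*(-1/55) = -1/110 ≈ -0.0090909)
-989*253 + c*m(j(3), 3) = -989*253 - 1/110*56 = -250217 - 28/55 = -13761963/55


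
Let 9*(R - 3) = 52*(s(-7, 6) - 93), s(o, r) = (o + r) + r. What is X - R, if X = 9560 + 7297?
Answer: 156262/9 ≈ 17362.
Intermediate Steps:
s(o, r) = o + 2*r
X = 16857
R = -4549/9 (R = 3 + (52*((-7 + 2*6) - 93))/9 = 3 + (52*((-7 + 12) - 93))/9 = 3 + (52*(5 - 93))/9 = 3 + (52*(-88))/9 = 3 + (⅑)*(-4576) = 3 - 4576/9 = -4549/9 ≈ -505.44)
X - R = 16857 - 1*(-4549/9) = 16857 + 4549/9 = 156262/9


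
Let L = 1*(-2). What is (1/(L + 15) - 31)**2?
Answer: 161604/169 ≈ 956.24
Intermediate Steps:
L = -2
(1/(L + 15) - 31)**2 = (1/(-2 + 15) - 31)**2 = (1/13 - 31)**2 = (-402/13)**2 = 161604/169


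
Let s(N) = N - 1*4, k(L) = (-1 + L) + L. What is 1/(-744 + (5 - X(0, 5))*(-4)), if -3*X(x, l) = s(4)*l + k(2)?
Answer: -1/768 ≈ -0.0013021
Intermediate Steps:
k(L) = -1 + 2*L
s(N) = -4 + N (s(N) = N - 4 = -4 + N)
X(x, l) = -1 (X(x, l) = -((-4 + 4)*l + (-1 + 2*2))/3 = -(0*l + (-1 + 4))/3 = -(0 + 3)/3 = -⅓*3 = -1)
1/(-744 + (5 - X(0, 5))*(-4)) = 1/(-744 + (5 - 1*(-1))*(-4)) = 1/(-744 + (5 + 1)*(-4)) = 1/(-744 + 6*(-4)) = 1/(-744 - 24) = 1/(-768) = -1/768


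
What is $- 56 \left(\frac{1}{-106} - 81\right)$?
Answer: $\frac{240436}{53} \approx 4536.5$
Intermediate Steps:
$- 56 \left(\frac{1}{-106} - 81\right) = - 56 \left(- \frac{1}{106} - 81\right) = \left(-56\right) \left(- \frac{8587}{106}\right) = \frac{240436}{53}$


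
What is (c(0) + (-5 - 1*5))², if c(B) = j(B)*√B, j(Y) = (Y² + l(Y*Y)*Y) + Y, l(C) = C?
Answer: 100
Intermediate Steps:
j(Y) = Y + Y² + Y³ (j(Y) = (Y² + (Y*Y)*Y) + Y = (Y² + Y²*Y) + Y = (Y² + Y³) + Y = Y + Y² + Y³)
c(B) = B^(3/2)*(1 + B + B²) (c(B) = (B*(1 + B + B²))*√B = B^(3/2)*(1 + B + B²))
(c(0) + (-5 - 1*5))² = (0^(3/2)*(1 + 0 + 0²) + (-5 - 1*5))² = (0*(1 + 0 + 0) + (-5 - 5))² = (0*1 - 10)² = (0 - 10)² = (-10)² = 100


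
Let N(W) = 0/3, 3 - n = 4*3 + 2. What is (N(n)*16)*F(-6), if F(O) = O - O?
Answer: 0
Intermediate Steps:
F(O) = 0
n = -11 (n = 3 - (4*3 + 2) = 3 - (12 + 2) = 3 - 1*14 = 3 - 14 = -11)
N(W) = 0 (N(W) = 0*(⅓) = 0)
(N(n)*16)*F(-6) = (0*16)*0 = 0*0 = 0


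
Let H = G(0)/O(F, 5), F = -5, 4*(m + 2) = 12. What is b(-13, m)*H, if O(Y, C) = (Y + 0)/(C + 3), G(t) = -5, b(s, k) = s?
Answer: -104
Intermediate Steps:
m = 1 (m = -2 + (¼)*12 = -2 + 3 = 1)
O(Y, C) = Y/(3 + C)
H = 8 (H = -5/((-5/(3 + 5))) = -5/((-5/8)) = -5/((-5*⅛)) = -5/(-5/8) = -5*(-8/5) = 8)
b(-13, m)*H = -13*8 = -104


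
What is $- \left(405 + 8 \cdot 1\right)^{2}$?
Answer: $-170569$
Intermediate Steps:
$- \left(405 + 8 \cdot 1\right)^{2} = - \left(405 + 8\right)^{2} = - 413^{2} = \left(-1\right) 170569 = -170569$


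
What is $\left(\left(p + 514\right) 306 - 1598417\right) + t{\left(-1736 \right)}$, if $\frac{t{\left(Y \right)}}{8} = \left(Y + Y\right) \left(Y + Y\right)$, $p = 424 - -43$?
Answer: $95140041$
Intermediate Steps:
$p = 467$ ($p = 424 + 43 = 467$)
$t{\left(Y \right)} = 32 Y^{2}$ ($t{\left(Y \right)} = 8 \left(Y + Y\right) \left(Y + Y\right) = 8 \cdot 2 Y 2 Y = 8 \cdot 4 Y^{2} = 32 Y^{2}$)
$\left(\left(p + 514\right) 306 - 1598417\right) + t{\left(-1736 \right)} = \left(\left(467 + 514\right) 306 - 1598417\right) + 32 \left(-1736\right)^{2} = \left(981 \cdot 306 - 1598417\right) + 32 \cdot 3013696 = \left(300186 - 1598417\right) + 96438272 = -1298231 + 96438272 = 95140041$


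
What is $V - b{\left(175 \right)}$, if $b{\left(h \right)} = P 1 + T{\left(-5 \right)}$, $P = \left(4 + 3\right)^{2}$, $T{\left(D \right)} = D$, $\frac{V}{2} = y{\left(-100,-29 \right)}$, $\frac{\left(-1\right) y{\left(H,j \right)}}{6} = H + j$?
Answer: $1504$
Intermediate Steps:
$y{\left(H,j \right)} = - 6 H - 6 j$ ($y{\left(H,j \right)} = - 6 \left(H + j\right) = - 6 H - 6 j$)
$V = 1548$ ($V = 2 \left(\left(-6\right) \left(-100\right) - -174\right) = 2 \left(600 + 174\right) = 2 \cdot 774 = 1548$)
$P = 49$ ($P = 7^{2} = 49$)
$b{\left(h \right)} = 44$ ($b{\left(h \right)} = 49 \cdot 1 - 5 = 49 - 5 = 44$)
$V - b{\left(175 \right)} = 1548 - 44 = 1504$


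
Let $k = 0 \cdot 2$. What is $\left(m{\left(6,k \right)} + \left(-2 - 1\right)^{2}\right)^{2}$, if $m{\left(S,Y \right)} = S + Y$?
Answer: $225$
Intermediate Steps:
$k = 0$
$\left(m{\left(6,k \right)} + \left(-2 - 1\right)^{2}\right)^{2} = \left(\left(6 + 0\right) + \left(-2 - 1\right)^{2}\right)^{2} = \left(6 + \left(-3\right)^{2}\right)^{2} = \left(6 + 9\right)^{2} = 15^{2} = 225$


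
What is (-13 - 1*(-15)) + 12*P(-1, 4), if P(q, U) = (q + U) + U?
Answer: 86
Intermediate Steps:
P(q, U) = q + 2*U (P(q, U) = (U + q) + U = q + 2*U)
(-13 - 1*(-15)) + 12*P(-1, 4) = (-13 - 1*(-15)) + 12*(-1 + 2*4) = (-13 + 15) + 12*(-1 + 8) = 2 + 12*7 = 2 + 84 = 86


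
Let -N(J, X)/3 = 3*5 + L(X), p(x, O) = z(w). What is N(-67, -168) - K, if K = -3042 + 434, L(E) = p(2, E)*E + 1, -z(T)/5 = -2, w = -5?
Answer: 7600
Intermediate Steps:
z(T) = 10 (z(T) = -5*(-2) = 10)
p(x, O) = 10
L(E) = 1 + 10*E (L(E) = 10*E + 1 = 1 + 10*E)
N(J, X) = -48 - 30*X (N(J, X) = -3*(3*5 + (1 + 10*X)) = -3*(15 + (1 + 10*X)) = -3*(16 + 10*X) = -48 - 30*X)
K = -2608
N(-67, -168) - K = (-48 - 30*(-168)) - 1*(-2608) = (-48 + 5040) + 2608 = 4992 + 2608 = 7600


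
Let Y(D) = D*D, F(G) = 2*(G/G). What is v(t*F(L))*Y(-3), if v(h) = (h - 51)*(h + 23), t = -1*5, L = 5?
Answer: -7137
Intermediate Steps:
F(G) = 2 (F(G) = 2*1 = 2)
t = -5
Y(D) = D**2
v(h) = (-51 + h)*(23 + h)
v(t*F(L))*Y(-3) = (-1173 + (-5*2)**2 - (-140)*2)*(-3)**2 = (-1173 + (-10)**2 - 28*(-10))*9 = (-1173 + 100 + 280)*9 = -793*9 = -7137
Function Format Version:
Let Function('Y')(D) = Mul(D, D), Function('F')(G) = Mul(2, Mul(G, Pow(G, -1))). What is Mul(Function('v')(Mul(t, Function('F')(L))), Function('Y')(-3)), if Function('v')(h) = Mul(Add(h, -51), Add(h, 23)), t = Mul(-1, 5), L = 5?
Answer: -7137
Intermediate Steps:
Function('F')(G) = 2 (Function('F')(G) = Mul(2, 1) = 2)
t = -5
Function('Y')(D) = Pow(D, 2)
Function('v')(h) = Mul(Add(-51, h), Add(23, h))
Mul(Function('v')(Mul(t, Function('F')(L))), Function('Y')(-3)) = Mul(Add(-1173, Pow(Mul(-5, 2), 2), Mul(-28, Mul(-5, 2))), Pow(-3, 2)) = Mul(Add(-1173, Pow(-10, 2), Mul(-28, -10)), 9) = Mul(Add(-1173, 100, 280), 9) = Mul(-793, 9) = -7137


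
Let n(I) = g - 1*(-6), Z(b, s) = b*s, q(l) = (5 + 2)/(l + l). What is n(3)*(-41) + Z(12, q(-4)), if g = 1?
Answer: -595/2 ≈ -297.50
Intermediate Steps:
q(l) = 7/(2*l) (q(l) = 7/((2*l)) = 7*(1/(2*l)) = 7/(2*l))
n(I) = 7 (n(I) = 1 - 1*(-6) = 1 + 6 = 7)
n(3)*(-41) + Z(12, q(-4)) = 7*(-41) + 12*((7/2)/(-4)) = -287 + 12*((7/2)*(-¼)) = -287 + 12*(-7/8) = -287 - 21/2 = -595/2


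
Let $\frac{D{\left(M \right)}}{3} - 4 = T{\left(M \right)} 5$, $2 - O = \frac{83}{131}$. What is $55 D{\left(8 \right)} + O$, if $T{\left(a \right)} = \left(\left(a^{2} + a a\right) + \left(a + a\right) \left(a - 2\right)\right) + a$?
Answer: $\frac{25160039}{131} \approx 1.9206 \cdot 10^{5}$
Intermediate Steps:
$O = \frac{179}{131}$ ($O = 2 - \frac{83}{131} = \frac{179}{131} \approx 1.3664$)
$T{\left(a \right)} = a + 2 a^{2} + 2 a \left(-2 + a\right)$ ($T{\left(a \right)} = \left(\left(a^{2} + a^{2}\right) + 2 a \left(-2 + a\right)\right) + a = \left(2 a^{2} + 2 a \left(-2 + a\right)\right) + a = a + 2 a^{2} + 2 a \left(-2 + a\right)$)
$D{\left(M \right)} = 12 + 15 M \left(-3 + 4 M\right)$ ($D{\left(M \right)} = 12 + 3 M \left(-3 + 4 M\right) 5 = 12 + 3 \cdot 5 M \left(-3 + 4 M\right) = 12 + 15 M \left(-3 + 4 M\right)$)
$55 D{\left(8 \right)} + O = 55 \left(12 - 360 + 60 \cdot 8^{2}\right) + \frac{179}{131} = 55 \left(12 - 360 + 60 \cdot 64\right) + \frac{179}{131} = 55 \left(12 - 360 + 3840\right) + \frac{179}{131} = 55 \cdot 3492 + \frac{179}{131} = 192060 + \frac{179}{131} = \frac{25160039}{131}$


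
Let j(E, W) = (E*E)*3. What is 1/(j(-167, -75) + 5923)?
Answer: 1/89590 ≈ 1.1162e-5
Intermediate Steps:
j(E, W) = 3*E**2 (j(E, W) = E**2*3 = 3*E**2)
1/(j(-167, -75) + 5923) = 1/(3*(-167)**2 + 5923) = 1/(3*27889 + 5923) = 1/(83667 + 5923) = 1/89590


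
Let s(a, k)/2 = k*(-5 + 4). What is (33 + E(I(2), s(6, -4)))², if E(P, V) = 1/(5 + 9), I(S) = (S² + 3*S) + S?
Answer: 214369/196 ≈ 1093.7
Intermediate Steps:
s(a, k) = -2*k (s(a, k) = 2*(k*(-5 + 4)) = 2*(k*(-1)) = 2*(-k) = -2*k)
I(S) = S² + 4*S
E(P, V) = 1/14
(33 + E(I(2), s(6, -4)))² = (33 + 1/14)² = (463/14)² = 214369/196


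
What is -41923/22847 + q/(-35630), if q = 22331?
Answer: -2003912847/814038610 ≈ -2.4617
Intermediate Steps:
-41923/22847 + q/(-35630) = -41923/22847 + 22331/(-35630) = -41923*1/22847 + 22331*(-1/35630) = -41923/22847 - 22331/35630 = -2003912847/814038610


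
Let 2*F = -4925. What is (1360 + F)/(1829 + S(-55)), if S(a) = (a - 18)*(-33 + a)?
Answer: -35/262 ≈ -0.13359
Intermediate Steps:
F = -4925/2 (F = (1/2)*(-4925) = -4925/2 ≈ -2462.5)
S(a) = (-33 + a)*(-18 + a) (S(a) = (-18 + a)*(-33 + a) = (-33 + a)*(-18 + a))
(1360 + F)/(1829 + S(-55)) = (1360 - 4925/2)/(1829 + (594 + (-55)**2 - 51*(-55))) = -2205/(2*(1829 + (594 + 3025 + 2805))) = -2205/(2*(1829 + 6424)) = -2205/2/8253 = -2205/2*1/8253 = -35/262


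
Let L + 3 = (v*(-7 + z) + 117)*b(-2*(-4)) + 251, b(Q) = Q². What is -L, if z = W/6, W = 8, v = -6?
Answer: -9912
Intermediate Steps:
z = 4/3 (z = 8/6 = 8*(⅙) = 4/3 ≈ 1.3333)
L = 9912 (L = -3 + ((-6*(-7 + 4/3) + 117)*(-2*(-4))² + 251) = -3 + ((-6*(-17/3) + 117)*8² + 251) = -3 + ((34 + 117)*64 + 251) = -3 + (151*64 + 251) = -3 + (9664 + 251) = -3 + 9915 = 9912)
-L = -1*9912 = -9912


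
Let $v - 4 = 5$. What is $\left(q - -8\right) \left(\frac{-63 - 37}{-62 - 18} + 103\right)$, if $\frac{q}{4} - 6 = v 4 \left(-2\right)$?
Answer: $-26688$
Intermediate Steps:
$v = 9$ ($v = 4 + 5 = 9$)
$q = -264$ ($q = 24 + 4 \cdot 9 \cdot 4 \left(-2\right) = 24 + 4 \cdot 36 \left(-2\right) = 24 + 4 \left(-72\right) = 24 - 288 = -264$)
$\left(q - -8\right) \left(\frac{-63 - 37}{-62 - 18} + 103\right) = \left(-264 - -8\right) \left(\frac{-63 - 37}{-62 - 18} + 103\right) = \left(-264 + 8\right) \left(- \frac{100}{-80} + 103\right) = - 256 \left(\left(-100\right) \left(- \frac{1}{80}\right) + 103\right) = - 256 \left(\frac{5}{4} + 103\right) = \left(-256\right) \frac{417}{4} = -26688$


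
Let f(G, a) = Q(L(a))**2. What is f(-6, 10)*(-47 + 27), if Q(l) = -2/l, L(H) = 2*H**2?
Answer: -1/500 ≈ -0.0020000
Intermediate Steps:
f(G, a) = a**(-4) (f(G, a) = (-2*1/(2*a**2))**2 = (-1/a**2)**2 = a**(-4))
f(-6, 10)*(-47 + 27) = (-47 + 27)/10**4 = (1/10000)*(-20) = -1/500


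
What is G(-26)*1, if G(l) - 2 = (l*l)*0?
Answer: 2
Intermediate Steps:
G(l) = 2 (G(l) = 2 + (l*l)*0 = 2 + l**2*0 = 2 + 0 = 2)
G(-26)*1 = 2*1 = 2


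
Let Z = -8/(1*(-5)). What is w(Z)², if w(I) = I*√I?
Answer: 512/125 ≈ 4.0960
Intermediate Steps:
Z = 8/5 (Z = -8/(-5) = -8*(-⅕) = 8/5 ≈ 1.6000)
w(I) = I^(3/2)
w(Z)² = ((8/5)^(3/2))² = (16*√10/25)² = 512/125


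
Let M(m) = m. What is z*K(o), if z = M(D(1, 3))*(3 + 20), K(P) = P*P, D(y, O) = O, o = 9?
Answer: 5589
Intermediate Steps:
K(P) = P**2
z = 69 (z = 3*(3 + 20) = 3*23 = 69)
z*K(o) = 69*9**2 = 69*81 = 5589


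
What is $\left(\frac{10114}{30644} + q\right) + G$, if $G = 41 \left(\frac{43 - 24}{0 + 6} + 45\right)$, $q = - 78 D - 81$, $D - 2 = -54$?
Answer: $\frac{136752605}{22983} \approx 5950.2$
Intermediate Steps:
$D = -52$ ($D = 2 - 54 = -52$)
$q = 3975$ ($q = \left(-78\right) \left(-52\right) - 81 = 4056 - 81 = 3975$)
$G = \frac{11849}{6}$ ($G = 41 \left(\frac{19}{6} + 45\right) = 41 \cdot \frac{289}{6} = \frac{11849}{6} \approx 1974.8$)
$\left(\frac{10114}{30644} + q\right) + G = \left(\frac{10114}{30644} + 3975\right) + \frac{11849}{6} = \left(10114 \cdot \frac{1}{30644} + 3975\right) + \frac{11849}{6} = \left(\frac{5057}{15322} + 3975\right) + \frac{11849}{6} = \frac{60910007}{15322} + \frac{11849}{6} = \frac{136752605}{22983}$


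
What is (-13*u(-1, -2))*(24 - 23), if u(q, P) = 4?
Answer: -52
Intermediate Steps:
(-13*u(-1, -2))*(24 - 23) = (-13*4)*(24 - 23) = -52*1 = -52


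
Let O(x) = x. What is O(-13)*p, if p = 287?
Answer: -3731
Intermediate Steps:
O(-13)*p = -13*287 = -3731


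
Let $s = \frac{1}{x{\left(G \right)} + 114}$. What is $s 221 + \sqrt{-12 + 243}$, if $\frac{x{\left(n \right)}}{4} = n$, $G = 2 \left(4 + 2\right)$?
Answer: $\frac{221}{162} + \sqrt{231} \approx 16.563$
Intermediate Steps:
$G = 12$ ($G = 2 \cdot 6 = 12$)
$x{\left(n \right)} = 4 n$
$s = \frac{1}{162}$ ($s = \frac{1}{4 \cdot 12 + 114} = \frac{1}{48 + 114} = \frac{1}{162} \approx 0.0061728$)
$s 221 + \sqrt{-12 + 243} = \frac{1}{162} \cdot 221 + \sqrt{-12 + 243} = \frac{221}{162} + \sqrt{231}$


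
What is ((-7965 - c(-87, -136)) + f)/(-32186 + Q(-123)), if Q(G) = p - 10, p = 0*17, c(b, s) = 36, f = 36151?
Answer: -14075/16098 ≈ -0.87433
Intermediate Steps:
p = 0
Q(G) = -10 (Q(G) = 0 - 10 = -10)
((-7965 - c(-87, -136)) + f)/(-32186 + Q(-123)) = ((-7965 - 1*36) + 36151)/(-32186 - 10) = ((-7965 - 36) + 36151)/(-32196) = (-8001 + 36151)*(-1/32196) = 28150*(-1/32196) = -14075/16098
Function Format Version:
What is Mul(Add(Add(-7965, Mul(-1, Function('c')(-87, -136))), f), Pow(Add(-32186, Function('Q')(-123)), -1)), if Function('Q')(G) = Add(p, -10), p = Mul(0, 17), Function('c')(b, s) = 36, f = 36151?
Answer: Rational(-14075, 16098) ≈ -0.87433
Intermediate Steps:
p = 0
Function('Q')(G) = -10 (Function('Q')(G) = Add(0, -10) = -10)
Mul(Add(Add(-7965, Mul(-1, Function('c')(-87, -136))), f), Pow(Add(-32186, Function('Q')(-123)), -1)) = Mul(Add(Add(-7965, Mul(-1, 36)), 36151), Pow(Add(-32186, -10), -1)) = Mul(Add(Add(-7965, -36), 36151), Pow(-32196, -1)) = Mul(Add(-8001, 36151), Rational(-1, 32196)) = Mul(28150, Rational(-1, 32196)) = Rational(-14075, 16098)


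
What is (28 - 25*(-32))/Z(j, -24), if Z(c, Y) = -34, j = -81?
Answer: -414/17 ≈ -24.353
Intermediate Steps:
(28 - 25*(-32))/Z(j, -24) = (28 - 25*(-32))/(-34) = (28 + 800)*(-1/34) = 828*(-1/34) = -414/17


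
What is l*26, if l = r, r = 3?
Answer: 78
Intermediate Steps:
l = 3
l*26 = 3*26 = 78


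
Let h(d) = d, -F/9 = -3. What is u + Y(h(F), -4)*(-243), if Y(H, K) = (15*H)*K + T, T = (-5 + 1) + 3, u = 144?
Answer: 394047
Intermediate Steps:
F = 27 (F = -9*(-3) = 27)
T = -1 (T = -4 + 3 = -1)
Y(H, K) = -1 + 15*H*K (Y(H, K) = (15*H)*K - 1 = 15*H*K - 1 = -1 + 15*H*K)
u + Y(h(F), -4)*(-243) = 144 + (-1 + 15*27*(-4))*(-243) = 144 + (-1 - 1620)*(-243) = 144 - 1621*(-243) = 144 + 393903 = 394047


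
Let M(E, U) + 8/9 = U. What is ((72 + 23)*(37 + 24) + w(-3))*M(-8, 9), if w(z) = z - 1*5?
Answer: 46939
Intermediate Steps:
M(E, U) = -8/9 + U
w(z) = -5 + z (w(z) = z - 5 = -5 + z)
((72 + 23)*(37 + 24) + w(-3))*M(-8, 9) = ((72 + 23)*(37 + 24) + (-5 - 3))*(-8/9 + 9) = (95*61 - 8)*(73/9) = (5795 - 8)*(73/9) = 5787*(73/9) = 46939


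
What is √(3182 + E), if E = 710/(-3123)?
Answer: 2*√862006643/1041 ≈ 56.407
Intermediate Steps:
E = -710/3123 (E = 710*(-1/3123) = -710/3123 ≈ -0.22735)
√(3182 + E) = √(3182 - 710/3123) = √(9936676/3123) = 2*√862006643/1041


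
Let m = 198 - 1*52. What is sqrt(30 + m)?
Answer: 4*sqrt(11) ≈ 13.266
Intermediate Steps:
m = 146 (m = 198 - 52 = 146)
sqrt(30 + m) = sqrt(30 + 146) = sqrt(176) = 4*sqrt(11)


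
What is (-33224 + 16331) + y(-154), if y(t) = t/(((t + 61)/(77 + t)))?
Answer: -1582907/93 ≈ -17021.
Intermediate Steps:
y(t) = t*(77 + t)/(61 + t) (y(t) = t/(((61 + t)/(77 + t))) = t*((77 + t)/(61 + t)) = t*(77 + t)/(61 + t))
(-33224 + 16331) + y(-154) = (-33224 + 16331) - 154*(77 - 154)/(61 - 154) = -16893 - 154*(-77)/(-93) = -16893 - 154*(-1/93)*(-77) = -16893 - 11858/93 = -1582907/93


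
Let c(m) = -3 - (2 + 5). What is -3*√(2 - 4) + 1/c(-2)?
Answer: -⅒ - 3*I*√2 ≈ -0.1 - 4.2426*I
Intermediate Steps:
c(m) = -10 (c(m) = -3 - 1*7 = -3 - 7 = -10)
-3*√(2 - 4) + 1/c(-2) = -3*√(2 - 4) + 1/(-10) = -3*I*√2 - ⅒ = -⅒ - 3*I*√2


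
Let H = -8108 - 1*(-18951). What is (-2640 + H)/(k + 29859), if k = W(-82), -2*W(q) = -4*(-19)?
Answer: 8203/29821 ≈ 0.27507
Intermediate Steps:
W(q) = -38 (W(q) = -(-2)*(-19) = -1/2*76 = -38)
k = -38
H = 10843 (H = -8108 + 18951 = 10843)
(-2640 + H)/(k + 29859) = (-2640 + 10843)/(-38 + 29859) = 8203/29821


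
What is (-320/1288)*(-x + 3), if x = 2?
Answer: -40/161 ≈ -0.24845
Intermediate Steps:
(-320/1288)*(-x + 3) = (-320/1288)*(-1*2 + 3) = (-320*1/1288)*(-2 + 3) = -40/161*1 = -40/161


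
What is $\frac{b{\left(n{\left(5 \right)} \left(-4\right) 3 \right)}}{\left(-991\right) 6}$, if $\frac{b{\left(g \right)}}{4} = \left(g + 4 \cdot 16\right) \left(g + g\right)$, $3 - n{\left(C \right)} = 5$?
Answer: $- \frac{2816}{991} \approx -2.8416$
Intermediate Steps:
$n{\left(C \right)} = -2$ ($n{\left(C \right)} = 3 - 5 = -2$)
$b{\left(g \right)} = 8 g \left(64 + g\right)$ ($b{\left(g \right)} = 4 \left(g + 4 \cdot 16\right) \left(g + g\right) = 4 \left(g + 64\right) 2 g = 4 \left(64 + g\right) 2 g = 4 \cdot 2 g \left(64 + g\right) = 8 g \left(64 + g\right)$)
$\frac{b{\left(n{\left(5 \right)} \left(-4\right) 3 \right)}}{\left(-991\right) 6} = \frac{8 \left(-2\right) \left(-4\right) 3 \left(64 + \left(-2\right) \left(-4\right) 3\right)}{\left(-991\right) 6} = \frac{8 \cdot 8 \cdot 3 \left(64 + 8 \cdot 3\right)}{-5946} = 8 \cdot 24 \left(64 + 24\right) \left(- \frac{1}{5946}\right) = 8 \cdot 24 \cdot 88 \left(- \frac{1}{5946}\right) = 16896 \left(- \frac{1}{5946}\right) = - \frac{2816}{991}$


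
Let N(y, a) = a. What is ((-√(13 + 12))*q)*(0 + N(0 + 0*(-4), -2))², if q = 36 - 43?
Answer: 140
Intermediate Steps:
q = -7
((-√(13 + 12))*q)*(0 + N(0 + 0*(-4), -2))² = (-√(13 + 12)*(-7))*(0 - 2)² = (-√25*(-7))*(-2)² = (-1*5*(-7))*4 = -5*(-7)*4 = 35*4 = 140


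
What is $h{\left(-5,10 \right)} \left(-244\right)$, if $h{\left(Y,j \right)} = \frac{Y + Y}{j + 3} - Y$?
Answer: $- \frac{13420}{13} \approx -1032.3$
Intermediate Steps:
$h{\left(Y,j \right)} = - Y + \frac{2 Y}{3 + j}$ ($h{\left(Y,j \right)} = \frac{2 Y}{3 + j} - Y = - Y + \frac{2 Y}{3 + j}$)
$h{\left(-5,10 \right)} \left(-244\right) = \left(-1\right) \left(-5\right) \frac{1}{3 + 10} \left(1 + 10\right) \left(-244\right) = \left(-1\right) \left(-5\right) \frac{1}{13} \cdot 11 \left(-244\right) = \frac{55}{13} \left(-244\right) = - \frac{13420}{13}$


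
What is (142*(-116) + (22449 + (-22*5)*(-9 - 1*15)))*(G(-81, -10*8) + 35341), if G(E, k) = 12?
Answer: 304636801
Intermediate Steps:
(142*(-116) + (22449 + (-22*5)*(-9 - 1*15)))*(G(-81, -10*8) + 35341) = (142*(-116) + (22449 + (-22*5)*(-9 - 1*15)))*(12 + 35341) = (-16472 + (22449 - 110*(-9 - 15)))*35353 = (-16472 + (22449 - 110*(-24)))*35353 = (-16472 + (22449 + 2640))*35353 = (-16472 + 25089)*35353 = 8617*35353 = 304636801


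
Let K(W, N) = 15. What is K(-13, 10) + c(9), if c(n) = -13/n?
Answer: 122/9 ≈ 13.556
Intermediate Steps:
K(-13, 10) + c(9) = 15 - 13/9 = 122/9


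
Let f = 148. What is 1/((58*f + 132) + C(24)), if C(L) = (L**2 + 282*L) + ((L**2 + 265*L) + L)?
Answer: 1/23020 ≈ 4.3440e-5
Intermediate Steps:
C(L) = 2*L**2 + 548*L (C(L) = (L**2 + 282*L) + (L**2 + 266*L) = 2*L**2 + 548*L)
1/((58*f + 132) + C(24)) = 1/((58*148 + 132) + 2*24*(274 + 24)) = 1/((8584 + 132) + 2*24*298) = 1/(8716 + 14304) = 1/23020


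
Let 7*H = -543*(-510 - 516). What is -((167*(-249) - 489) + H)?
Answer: -262614/7 ≈ -37516.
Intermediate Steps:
H = 557118/7 (H = (-543*(-510 - 516))/7 = (-543*(-1026))/7 = (1/7)*557118 = 557118/7 ≈ 79588.)
-((167*(-249) - 489) + H) = -((167*(-249) - 489) + 557118/7) = -((-41583 - 489) + 557118/7) = -(-42072 + 557118/7) = -1*262614/7 = -262614/7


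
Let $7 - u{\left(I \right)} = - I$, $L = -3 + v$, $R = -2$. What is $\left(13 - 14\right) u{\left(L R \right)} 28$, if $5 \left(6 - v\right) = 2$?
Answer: $- \frac{252}{5} \approx -50.4$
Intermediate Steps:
$v = \frac{28}{5}$ ($v = 6 - \frac{2}{5} = \frac{28}{5} \approx 5.6$)
$L = \frac{13}{5}$ ($L = -3 + \frac{28}{5} = \frac{13}{5} \approx 2.6$)
$u{\left(I \right)} = 7 + I$ ($u{\left(I \right)} = 7 - - I = 7 + I$)
$\left(13 - 14\right) u{\left(L R \right)} 28 = \left(13 - 14\right) \left(7 + \frac{13}{5} \left(-2\right)\right) 28 = - (7 - \frac{26}{5}) 28 = \left(-1\right) \frac{9}{5} \cdot 28 = \left(- \frac{9}{5}\right) 28 = - \frac{252}{5}$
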